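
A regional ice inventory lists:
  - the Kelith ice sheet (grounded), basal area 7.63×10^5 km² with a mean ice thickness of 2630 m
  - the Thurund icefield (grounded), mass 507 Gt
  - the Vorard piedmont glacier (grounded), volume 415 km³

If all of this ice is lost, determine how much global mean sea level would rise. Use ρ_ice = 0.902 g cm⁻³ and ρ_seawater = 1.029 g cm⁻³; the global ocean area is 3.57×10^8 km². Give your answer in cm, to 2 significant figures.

≈ 490 cm

Kelith: ice volume = 7.63×10^5 km² × 2630 m = 2.007×10^6 km³; 2.007×10^6 × (902/1029) = 1.759×10^6 km³ of water.
Thurund: 507 Gt = 5.070×10^14 kg; dividing by ρ_w = 1.029 g cm⁻³ = 1029 kg m⁻³ gives 4.927×10^11 m³ of water.
Vorard: 415 km³ × (902/1029) = 363.8 km³ of water.
Total added water ≈ 1.760×10^15 m³ over 3.57×10^14 m² → Δh = 4.93 m = 490 cm.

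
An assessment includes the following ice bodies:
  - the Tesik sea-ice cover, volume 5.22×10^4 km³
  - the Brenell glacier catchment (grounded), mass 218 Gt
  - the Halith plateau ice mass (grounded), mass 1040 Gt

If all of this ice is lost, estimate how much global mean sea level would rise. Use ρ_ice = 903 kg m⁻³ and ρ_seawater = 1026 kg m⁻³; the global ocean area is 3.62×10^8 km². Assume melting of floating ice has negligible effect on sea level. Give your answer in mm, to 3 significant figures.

≈ 3.39 mm

The Tesik sea-ice cover is floating and already displaces its own weight of water, so its melt adds essentially nothing to sea level.
Brenell: 218 Gt = 2.180×10^14 kg; dividing by ρ_w = 1026 kg m⁻³ gives 2.125×10^11 m³ of water.
Halith: 1040 Gt = 1.040×10^15 kg; dividing by ρ_w = 1026 kg m⁻³ gives 1.014×10^12 m³ of water.
Total added water ≈ 1.226×10^12 m³ over 3.62×10^14 m² → Δh = 3.39×10^-3 m = 3.39 mm.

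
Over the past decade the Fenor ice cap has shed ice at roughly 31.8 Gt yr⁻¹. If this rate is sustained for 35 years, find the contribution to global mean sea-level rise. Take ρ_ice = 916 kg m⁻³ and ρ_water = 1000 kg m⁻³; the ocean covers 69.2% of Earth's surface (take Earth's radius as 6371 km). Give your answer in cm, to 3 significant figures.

Total mass lost = 31.8 Gt/yr × 35 yr = 1113 Gt = 1.113×10^15 kg.
ρ_w = 1000 kg m⁻³, so water volume = 1.113×10^15 / 1000 = 1.113×10^12 m³.
Δh = 1.113×10^12 / 3.53×10^14 = 3.15×10^-3 m = 0.315 cm.

≈ 0.315 cm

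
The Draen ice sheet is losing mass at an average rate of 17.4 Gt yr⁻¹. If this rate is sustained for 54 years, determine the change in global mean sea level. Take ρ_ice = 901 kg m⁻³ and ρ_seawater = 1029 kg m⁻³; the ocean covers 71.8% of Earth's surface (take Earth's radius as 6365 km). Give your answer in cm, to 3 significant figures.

≈ 0.250 cm

Total mass lost = 17.4 Gt/yr × 54 yr = 939.6 Gt = 9.396×10^14 kg.
ρ_w = 1029 kg m⁻³, so water volume = 9.396×10^14 / 1029 = 9.131×10^11 m³.
Δh = 9.131×10^11 / 3.66×10^14 = 2.50×10^-3 m = 0.250 cm.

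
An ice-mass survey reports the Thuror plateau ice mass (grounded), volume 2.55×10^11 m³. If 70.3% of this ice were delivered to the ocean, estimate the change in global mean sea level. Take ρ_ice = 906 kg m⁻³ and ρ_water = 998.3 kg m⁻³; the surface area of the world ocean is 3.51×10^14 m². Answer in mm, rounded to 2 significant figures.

Thuror: 0.703 × 2.55×10^11 m³ × (906/998.3) = 1.627×10^11 m³ of water.
Spread over 3.51×10^14 m² of ocean, Δh = 1.627×10^11 / 3.51×10^14 = 4.64×10^-4 m = 0.46 mm.

≈ 0.46 mm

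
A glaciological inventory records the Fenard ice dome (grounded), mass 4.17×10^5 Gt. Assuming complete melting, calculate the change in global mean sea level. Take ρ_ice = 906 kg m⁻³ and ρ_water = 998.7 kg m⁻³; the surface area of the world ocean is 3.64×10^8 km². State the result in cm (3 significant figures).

≈ 115 cm

Fenard: 4.17×10^5 Gt = 4.170×10^17 kg; dividing by ρ_w = 998.7 kg m⁻³ gives 4.175×10^14 m³ of water.
Spread over 3.64×10^14 m² of ocean, Δh = 4.175×10^14 / 3.64×10^14 = 1.15 m = 115 cm.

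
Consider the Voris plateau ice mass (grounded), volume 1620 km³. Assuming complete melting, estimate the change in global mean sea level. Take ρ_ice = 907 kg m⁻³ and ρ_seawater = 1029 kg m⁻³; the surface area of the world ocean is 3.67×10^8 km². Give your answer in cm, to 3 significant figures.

≈ 0.389 cm

Voris: 1620 km³ × (907/1029) = 1428 km³ of water.
Spread over 3.67×10^14 m² of ocean, Δh = 1.428×10^12 / 3.67×10^14 = 3.89×10^-3 m = 0.389 cm.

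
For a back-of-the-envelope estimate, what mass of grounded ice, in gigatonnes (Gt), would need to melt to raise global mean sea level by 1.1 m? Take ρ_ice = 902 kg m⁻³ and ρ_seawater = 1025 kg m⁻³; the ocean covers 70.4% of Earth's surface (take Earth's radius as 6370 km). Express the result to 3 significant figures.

Required water volume = Δh × A = 1.1 m × 3.59×10^14 m² = 3.949×10^14 m³.
ρ_w = 1025 kg m⁻³, so the mass of water = 3.949×10^14 m³ × 1025 kg m⁻³ = 4.047×10^17 kg = 4.05×10^5 Gt (and the same mass of ice, by conservation).

≈ 4.05×10^5 Gt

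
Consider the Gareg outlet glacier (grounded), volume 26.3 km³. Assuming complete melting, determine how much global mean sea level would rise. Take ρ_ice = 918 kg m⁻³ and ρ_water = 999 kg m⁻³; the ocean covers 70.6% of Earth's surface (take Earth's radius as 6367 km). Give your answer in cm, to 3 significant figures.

Gareg: 26.3 km³ × (918/999) = 24.17 km³ of water.
Spread over 3.60×10^14 m² of ocean, Δh = 2.417×10^10 / 3.60×10^14 = 6.72×10^-5 m = 6.72×10^-3 cm.

≈ 6.72×10^-3 cm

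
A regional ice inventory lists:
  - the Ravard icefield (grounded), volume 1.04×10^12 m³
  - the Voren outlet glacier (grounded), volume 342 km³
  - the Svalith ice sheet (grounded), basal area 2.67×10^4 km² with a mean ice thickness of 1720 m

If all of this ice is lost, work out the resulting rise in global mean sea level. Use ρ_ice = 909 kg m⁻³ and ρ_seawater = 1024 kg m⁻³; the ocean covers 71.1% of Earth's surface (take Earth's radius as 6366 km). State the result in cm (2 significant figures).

Ravard: 1.04×10^12 m³ × (909/1024) = 9.232×10^11 m³ of water.
Voren: 342 km³ × (909/1024) = 303.6 km³ of water.
Svalith: ice volume = 2.67×10^4 km² × 1720 m = 4.592×10^4 km³; 4.592×10^4 × (909/1024) = 4.077×10^4 km³ of water.
Total added water ≈ 4.199×10^13 m³ over 3.62×10^14 m² → Δh = 0.116 m = 12 cm.

≈ 12 cm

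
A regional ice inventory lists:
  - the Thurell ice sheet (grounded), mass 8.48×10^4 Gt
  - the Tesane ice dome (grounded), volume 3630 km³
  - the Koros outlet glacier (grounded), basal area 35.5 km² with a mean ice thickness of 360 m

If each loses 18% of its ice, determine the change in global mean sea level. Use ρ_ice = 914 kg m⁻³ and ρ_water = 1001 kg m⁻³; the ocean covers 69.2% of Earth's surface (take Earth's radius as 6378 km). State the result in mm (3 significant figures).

Thurell: 0.18 × 8.48×10^4 Gt = 1.526×10^16 kg; dividing by ρ_w = 1001 kg m⁻³ gives 1.525×10^13 m³ of water.
Tesane: 0.18 × 3630 km³ × (914/1001) = 596.6 km³ of water.
Koros: ice volume = 35.5 km² × 360 m = 12.78 km³; 0.18 × 12.78 × (914/1001) = 2.100 km³ of water.
Total added water ≈ 1.585×10^13 m³ over 3.54×10^14 m² → Δh = 0.0448 m = 44.8 mm.

≈ 44.8 mm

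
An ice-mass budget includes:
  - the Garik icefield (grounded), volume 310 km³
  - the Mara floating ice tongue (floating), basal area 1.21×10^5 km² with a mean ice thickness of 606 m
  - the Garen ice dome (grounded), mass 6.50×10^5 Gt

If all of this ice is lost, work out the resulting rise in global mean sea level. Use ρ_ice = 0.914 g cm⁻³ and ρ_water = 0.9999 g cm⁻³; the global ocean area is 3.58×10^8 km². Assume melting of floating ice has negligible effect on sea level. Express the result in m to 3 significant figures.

≈ 1.82 m

Garik: 310 km³ × (914/999.9) = 283.4 km³ of water.
The Mara floating ice tongue is floating and already displaces its own weight of water, so its melt adds essentially nothing to sea level.
Garen: 6.50×10^5 Gt = 6.500×10^17 kg; dividing by ρ_w = 0.9999 g cm⁻³ = 999.9 kg m⁻³ gives 6.501×10^14 m³ of water.
Total added water ≈ 6.503×10^14 m³ over 3.58×10^14 m² → Δh = 1.82 m.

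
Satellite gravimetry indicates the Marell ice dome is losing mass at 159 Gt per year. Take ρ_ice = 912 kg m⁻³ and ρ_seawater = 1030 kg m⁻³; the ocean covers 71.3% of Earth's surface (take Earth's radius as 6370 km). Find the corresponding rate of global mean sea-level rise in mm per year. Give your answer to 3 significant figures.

≈ 0.425 mm/yr

ρ_w = 1030 kg m⁻³. Annual water volume added = 159 Gt / ρ_w = 1.590×10^14 kg / 1030 kg m⁻³ = 1.544×10^11 m³.
Δh per year = 1.544×10^11 / 3.64×10^14 = 4.25×10^-4 m = 0.425 mm.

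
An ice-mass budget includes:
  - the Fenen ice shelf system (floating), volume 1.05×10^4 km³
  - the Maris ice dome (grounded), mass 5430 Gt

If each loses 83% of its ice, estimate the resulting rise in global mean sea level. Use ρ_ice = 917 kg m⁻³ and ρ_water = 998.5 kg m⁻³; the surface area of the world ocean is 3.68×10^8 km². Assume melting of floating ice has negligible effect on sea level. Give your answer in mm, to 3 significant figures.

The Fenen ice shelf system is floating and already displaces its own weight of water, so its melt adds essentially nothing to sea level.
Maris: 0.83 × 5430 Gt = 4.507×10^15 kg; dividing by ρ_w = 998.5 kg m⁻³ gives 4.514×10^12 m³ of water.
Total added water ≈ 4.514×10^12 m³ over 3.68×10^14 m² → Δh = 0.0123 m = 12.3 mm.

≈ 12.3 mm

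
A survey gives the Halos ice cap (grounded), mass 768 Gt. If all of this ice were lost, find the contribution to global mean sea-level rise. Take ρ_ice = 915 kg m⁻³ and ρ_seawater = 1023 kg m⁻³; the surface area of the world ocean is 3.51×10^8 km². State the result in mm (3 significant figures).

Halos: 768 Gt = 7.680×10^14 kg; dividing by ρ_w = 1023 kg m⁻³ gives 7.507×10^11 m³ of water.
Spread over 3.51×10^14 m² of ocean, Δh = 7.507×10^11 / 3.51×10^14 = 2.14×10^-3 m = 2.14 mm.

≈ 2.14 mm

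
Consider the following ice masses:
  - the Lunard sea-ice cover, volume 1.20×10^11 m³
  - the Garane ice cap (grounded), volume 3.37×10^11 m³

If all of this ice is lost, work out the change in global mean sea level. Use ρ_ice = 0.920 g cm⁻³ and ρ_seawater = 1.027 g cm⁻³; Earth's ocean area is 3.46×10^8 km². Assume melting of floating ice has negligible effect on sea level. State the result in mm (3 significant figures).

The Lunard sea-ice cover is floating and already displaces its own weight of water, so its melt adds essentially nothing to sea level.
Garane: 3.37×10^11 m³ × (920/1027) = 3.019×10^11 m³ of water.
Total added water ≈ 3.019×10^11 m³ over 3.46×10^14 m² → Δh = 8.73×10^-4 m = 0.873 mm.

≈ 0.873 mm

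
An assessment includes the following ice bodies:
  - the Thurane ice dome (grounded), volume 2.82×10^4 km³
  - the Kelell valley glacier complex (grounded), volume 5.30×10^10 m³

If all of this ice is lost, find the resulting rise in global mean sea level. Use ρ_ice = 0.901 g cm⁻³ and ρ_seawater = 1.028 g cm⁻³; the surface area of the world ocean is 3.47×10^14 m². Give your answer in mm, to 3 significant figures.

≈ 71.4 mm

Thurane: 2.82×10^4 km³ × (901/1028) = 2.472×10^4 km³ of water.
Kelell: 5.30×10^10 m³ × (901/1028) = 4.645×10^10 m³ of water.
Total added water ≈ 2.476×10^13 m³ over 3.47×10^14 m² → Δh = 0.0714 m = 71.4 mm.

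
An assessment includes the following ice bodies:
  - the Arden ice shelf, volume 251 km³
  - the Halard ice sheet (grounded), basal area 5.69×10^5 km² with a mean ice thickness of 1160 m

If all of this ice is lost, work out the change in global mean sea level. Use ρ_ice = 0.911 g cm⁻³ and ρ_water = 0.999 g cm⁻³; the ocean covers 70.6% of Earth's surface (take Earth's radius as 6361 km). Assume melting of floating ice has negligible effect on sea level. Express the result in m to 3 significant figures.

The Arden ice shelf is floating and already displaces its own weight of water, so its melt adds essentially nothing to sea level.
Halard: ice volume = 5.69×10^5 km² × 1160 m = 6.600×10^5 km³; 6.600×10^5 × (911/999) = 6.019×10^5 km³ of water.
Total added water ≈ 6.019×10^14 m³ over 3.59×10^14 m² → Δh = 1.68 m.

≈ 1.68 m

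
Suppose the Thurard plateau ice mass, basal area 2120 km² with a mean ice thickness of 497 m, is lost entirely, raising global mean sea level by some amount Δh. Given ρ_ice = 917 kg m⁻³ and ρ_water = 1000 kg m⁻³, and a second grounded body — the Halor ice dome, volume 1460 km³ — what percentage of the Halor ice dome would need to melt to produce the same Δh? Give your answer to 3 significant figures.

Equal sea-level rise means equal mass of meltwater, i.e. equal mass of ice lost.
Ice mass of Thurard: 9.662×10^14 kg; ice mass of Halor: 1.339×10^15 kg.
Fraction required = 9.662×10^14 / 1.339×10^15 = 0.722 → 72.2 %.

≈ 72.2 %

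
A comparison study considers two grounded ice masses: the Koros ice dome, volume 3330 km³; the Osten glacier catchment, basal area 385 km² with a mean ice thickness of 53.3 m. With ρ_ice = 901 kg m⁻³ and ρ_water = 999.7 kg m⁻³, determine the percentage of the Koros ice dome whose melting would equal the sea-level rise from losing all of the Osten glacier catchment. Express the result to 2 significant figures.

Equal sea-level rise means equal mass of meltwater, i.e. equal mass of ice lost.
Ice mass of Osten: 1.849×10^13 kg; ice mass of Koros: 3.000×10^15 kg.
Fraction required = 1.849×10^13 / 3.000×10^15 = 6.16×10^-3 → 0.62 %.

≈ 0.62 %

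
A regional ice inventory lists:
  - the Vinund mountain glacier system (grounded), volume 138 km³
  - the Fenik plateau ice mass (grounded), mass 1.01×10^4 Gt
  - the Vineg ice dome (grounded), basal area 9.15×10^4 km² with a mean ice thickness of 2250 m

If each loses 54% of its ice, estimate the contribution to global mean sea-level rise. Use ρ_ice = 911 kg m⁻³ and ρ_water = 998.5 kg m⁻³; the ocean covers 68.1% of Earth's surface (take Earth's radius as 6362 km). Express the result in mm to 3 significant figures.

Vinund: 0.54 × 138 km³ × (911/998.5) = 67.99 km³ of water.
Fenik: 0.54 × 1.01×10^4 Gt = 5.454×10^15 kg; dividing by ρ_w = 998.5 kg m⁻³ gives 5.462×10^12 m³ of water.
Vineg: ice volume = 9.15×10^4 km² × 2250 m = 2.059×10^5 km³; 0.54 × 2.059×10^5 × (911/998.5) = 1.014×10^5 km³ of water.
Total added water ≈ 1.070×10^14 m³ over 3.46×10^14 m² → Δh = 0.309 m = 309 mm.

≈ 309 mm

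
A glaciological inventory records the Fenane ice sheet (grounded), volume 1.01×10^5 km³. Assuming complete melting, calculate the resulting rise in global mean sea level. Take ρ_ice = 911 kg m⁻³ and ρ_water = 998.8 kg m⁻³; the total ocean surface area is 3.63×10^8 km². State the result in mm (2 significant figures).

Fenane: 1.01×10^5 km³ × (911/998.8) = 9.212×10^4 km³ of water.
Spread over 3.63×10^14 m² of ocean, Δh = 9.212×10^13 / 3.63×10^14 = 0.254 m = 250 mm.

≈ 250 mm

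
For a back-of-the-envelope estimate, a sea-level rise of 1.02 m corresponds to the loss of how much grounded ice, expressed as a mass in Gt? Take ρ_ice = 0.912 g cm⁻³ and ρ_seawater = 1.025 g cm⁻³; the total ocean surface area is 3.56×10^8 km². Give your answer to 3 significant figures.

≈ 3.72×10^5 Gt

Required water volume = Δh × A = 1.02 m × 3.56×10^14 m² = 3.631×10^14 m³.
ρ_w = 1.025 g cm⁻³ = 1025 kg m⁻³, so the mass of water = 3.631×10^14 m³ × 1025 kg m⁻³ = 3.722×10^17 kg = 3.72×10^5 Gt (and the same mass of ice, by conservation).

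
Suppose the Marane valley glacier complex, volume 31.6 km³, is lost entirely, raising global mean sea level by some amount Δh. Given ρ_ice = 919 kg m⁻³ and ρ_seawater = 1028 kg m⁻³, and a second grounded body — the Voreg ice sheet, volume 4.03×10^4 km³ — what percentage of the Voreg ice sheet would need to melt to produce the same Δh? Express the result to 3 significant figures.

≈ 0.0784 %

Equal sea-level rise means equal mass of meltwater, i.e. equal mass of ice lost.
Ice mass of Marane: 2.904×10^13 kg; ice mass of Voreg: 3.704×10^16 kg.
Fraction required = 2.904×10^13 / 3.704×10^16 = 7.84×10^-4 → 0.0784 %.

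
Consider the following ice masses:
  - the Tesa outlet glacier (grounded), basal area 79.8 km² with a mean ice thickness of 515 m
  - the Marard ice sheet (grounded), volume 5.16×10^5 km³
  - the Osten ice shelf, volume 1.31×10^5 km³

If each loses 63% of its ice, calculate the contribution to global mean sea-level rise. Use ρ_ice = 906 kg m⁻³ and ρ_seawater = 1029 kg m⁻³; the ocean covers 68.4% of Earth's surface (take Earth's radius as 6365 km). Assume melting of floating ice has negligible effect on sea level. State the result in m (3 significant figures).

Tesa: ice volume = 79.8 km² × 515 m = 41.10 km³; 0.63 × 41.10 × (906/1029) = 22.80 km³ of water.
Marard: 0.63 × 5.16×10^5 km³ × (906/1029) = 2.862×10^5 km³ of water.
The Osten ice shelf is floating and already displaces its own weight of water, so its melt adds essentially nothing to sea level.
Total added water ≈ 2.862×10^14 m³ over 3.48×10^14 m² → Δh = 0.822 m.

≈ 0.822 m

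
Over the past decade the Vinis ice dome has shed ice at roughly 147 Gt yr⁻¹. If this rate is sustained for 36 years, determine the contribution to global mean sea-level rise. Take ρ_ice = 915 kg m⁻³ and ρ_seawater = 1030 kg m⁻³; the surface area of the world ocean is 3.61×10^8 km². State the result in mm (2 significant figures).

Total mass lost = 147 Gt/yr × 36 yr = 5292 Gt = 5.292×10^15 kg.
ρ_w = 1030 kg m⁻³, so water volume = 5.292×10^15 / 1030 = 5.138×10^12 m³.
Δh = 5.138×10^12 / 3.61×10^14 = 0.0142 m = 14 mm.

≈ 14 mm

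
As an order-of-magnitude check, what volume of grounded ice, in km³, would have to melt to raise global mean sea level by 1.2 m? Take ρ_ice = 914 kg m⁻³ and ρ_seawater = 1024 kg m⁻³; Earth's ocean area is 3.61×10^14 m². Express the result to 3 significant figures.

Required water volume = Δh × A = 1.2 m × 3.61×10^14 m² = 4.332×10^14 m³ = 4.332×10^5 km³.
Ice volume = water volume × ρ_w/ρ_ice = 4.332×10^5 × 1024/914 = 4.85×10^5 km³.

≈ 4.85×10^5 km³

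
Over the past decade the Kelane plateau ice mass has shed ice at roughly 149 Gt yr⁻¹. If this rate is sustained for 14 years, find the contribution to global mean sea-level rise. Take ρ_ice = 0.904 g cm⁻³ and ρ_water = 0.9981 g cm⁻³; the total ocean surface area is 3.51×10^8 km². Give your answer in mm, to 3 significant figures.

Total mass lost = 149 Gt/yr × 14 yr = 2086 Gt = 2.086×10^15 kg.
ρ_w = 0.9981 g cm⁻³ = 998.1 kg m⁻³, so water volume = 2.086×10^15 / 998.1 = 2.090×10^12 m³.
Δh = 2.090×10^12 / 3.51×10^14 = 5.95×10^-3 m = 5.95 mm.

≈ 5.95 mm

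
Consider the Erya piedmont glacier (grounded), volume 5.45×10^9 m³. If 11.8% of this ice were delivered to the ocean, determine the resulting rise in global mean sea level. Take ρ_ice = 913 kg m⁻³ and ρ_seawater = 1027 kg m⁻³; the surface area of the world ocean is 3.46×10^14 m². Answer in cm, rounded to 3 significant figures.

Erya: 0.118 × 5.45×10^9 m³ × (913/1027) = 5.717×10^8 m³ of water.
Spread over 3.46×10^14 m² of ocean, Δh = 5.717×10^8 / 3.46×10^14 = 1.65×10^-6 m = 1.65×10^-4 cm.

≈ 1.65×10^-4 cm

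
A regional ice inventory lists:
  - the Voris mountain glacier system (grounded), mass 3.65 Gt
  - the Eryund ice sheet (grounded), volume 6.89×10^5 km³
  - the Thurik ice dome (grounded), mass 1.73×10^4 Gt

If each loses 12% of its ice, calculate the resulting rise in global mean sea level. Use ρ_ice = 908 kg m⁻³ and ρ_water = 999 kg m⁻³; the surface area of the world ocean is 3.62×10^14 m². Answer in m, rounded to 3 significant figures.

≈ 0.213 m

Voris: 0.12 × 3.65 Gt = 4.380×10^11 kg; dividing by ρ_w = 999 kg m⁻³ gives 4.384×10^8 m³ of water.
Eryund: 0.12 × 6.89×10^5 km³ × (908/999) = 7.515×10^4 km³ of water.
Thurik: 0.12 × 1.73×10^4 Gt = 2.076×10^15 kg; dividing by ρ_w = 999 kg m⁻³ gives 2.078×10^12 m³ of water.
Total added water ≈ 7.723×10^13 m³ over 3.62×10^14 m² → Δh = 0.213 m.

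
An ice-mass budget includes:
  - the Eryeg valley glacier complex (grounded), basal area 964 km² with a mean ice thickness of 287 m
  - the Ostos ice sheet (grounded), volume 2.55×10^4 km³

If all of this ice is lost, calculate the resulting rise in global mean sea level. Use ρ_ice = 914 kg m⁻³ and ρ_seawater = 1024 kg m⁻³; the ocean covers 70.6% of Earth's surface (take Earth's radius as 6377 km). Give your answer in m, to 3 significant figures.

Eryeg: ice volume = 964 km² × 287 m = 276.7 km³; 276.7 × (914/1024) = 246.9 km³ of water.
Ostos: 2.55×10^4 km³ × (914/1024) = 2.276×10^4 km³ of water.
Total added water ≈ 2.301×10^13 m³ over 3.61×10^14 m² → Δh = 0.0638 m.

≈ 0.0638 m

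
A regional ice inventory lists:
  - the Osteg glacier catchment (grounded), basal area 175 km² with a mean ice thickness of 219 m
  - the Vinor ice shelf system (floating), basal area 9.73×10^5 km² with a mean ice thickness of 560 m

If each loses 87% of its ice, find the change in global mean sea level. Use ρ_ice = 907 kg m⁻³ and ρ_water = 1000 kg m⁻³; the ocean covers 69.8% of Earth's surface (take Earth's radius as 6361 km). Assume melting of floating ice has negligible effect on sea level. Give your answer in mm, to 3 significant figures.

≈ 0.0852 mm

Osteg: ice volume = 175 km² × 219 m = 38.33 km³; 0.87 × 38.33 × (907/1000) = 30.24 km³ of water.
The Vinor ice shelf system is floating and already displaces its own weight of water, so its melt adds essentially nothing to sea level.
Total added water ≈ 3.024×10^10 m³ over 3.55×10^14 m² → Δh = 8.52×10^-5 m = 0.0852 mm.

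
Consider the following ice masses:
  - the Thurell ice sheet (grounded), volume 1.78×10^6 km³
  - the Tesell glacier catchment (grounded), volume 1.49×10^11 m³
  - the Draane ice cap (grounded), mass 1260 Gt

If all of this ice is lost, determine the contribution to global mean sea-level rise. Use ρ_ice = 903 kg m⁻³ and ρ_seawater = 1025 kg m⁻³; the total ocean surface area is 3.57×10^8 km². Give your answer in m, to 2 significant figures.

≈ 4.4 m

Thurell: 1.78×10^6 km³ × (903/1025) = 1.568×10^6 km³ of water.
Tesell: 1.49×10^11 m³ × (903/1025) = 1.313×10^11 m³ of water.
Draane: 1260 Gt = 1.260×10^15 kg; dividing by ρ_w = 1025 kg m⁻³ gives 1.229×10^12 m³ of water.
Total added water ≈ 1.569×10^15 m³ over 3.57×10^14 m² → Δh = 4.40 m.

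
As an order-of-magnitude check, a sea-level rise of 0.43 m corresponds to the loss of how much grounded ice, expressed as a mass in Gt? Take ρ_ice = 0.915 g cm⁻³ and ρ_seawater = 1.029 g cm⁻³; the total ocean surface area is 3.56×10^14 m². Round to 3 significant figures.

≈ 1.58×10^5 Gt

Required water volume = Δh × A = 0.43 m × 3.56×10^14 m² = 1.531×10^14 m³.
ρ_w = 1.029 g cm⁻³ = 1029 kg m⁻³, so the mass of water = 1.531×10^14 m³ × 1029 kg m⁻³ = 1.575×10^17 kg = 1.58×10^5 Gt (and the same mass of ice, by conservation).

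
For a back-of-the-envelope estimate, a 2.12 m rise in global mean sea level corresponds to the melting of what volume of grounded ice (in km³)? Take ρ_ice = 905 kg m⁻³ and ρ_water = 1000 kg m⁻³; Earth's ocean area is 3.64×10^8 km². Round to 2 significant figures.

≈ 8.5×10^5 km³

Required water volume = Δh × A = 2.12 m × 3.64×10^14 m² = 7.717×10^14 m³ = 7.717×10^5 km³.
Ice volume = water volume × ρ_w/ρ_ice = 7.717×10^5 × 1000/905 = 8.5×10^5 km³.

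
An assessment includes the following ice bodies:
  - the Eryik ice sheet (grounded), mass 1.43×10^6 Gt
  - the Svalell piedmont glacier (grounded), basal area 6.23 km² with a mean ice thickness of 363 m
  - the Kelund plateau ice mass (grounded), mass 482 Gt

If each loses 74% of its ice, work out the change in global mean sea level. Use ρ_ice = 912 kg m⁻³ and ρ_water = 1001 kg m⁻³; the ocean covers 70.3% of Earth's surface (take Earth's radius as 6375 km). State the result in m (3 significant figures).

≈ 2.95 m

Eryik: 0.74 × 1.43×10^6 Gt = 1.058×10^18 kg; dividing by ρ_w = 1001 kg m⁻³ gives 1.057×10^15 m³ of water.
Svalell: ice volume = 6.23 km² × 363 m = 2.261 km³; 0.74 × 2.261 × (912/1001) = 1.525 km³ of water.
Kelund: 0.74 × 482 Gt = 3.567×10^14 kg; dividing by ρ_w = 1001 kg m⁻³ gives 3.563×10^11 m³ of water.
Total added water ≈ 1.058×10^15 m³ over 3.59×10^14 m² → Δh = 2.95 m.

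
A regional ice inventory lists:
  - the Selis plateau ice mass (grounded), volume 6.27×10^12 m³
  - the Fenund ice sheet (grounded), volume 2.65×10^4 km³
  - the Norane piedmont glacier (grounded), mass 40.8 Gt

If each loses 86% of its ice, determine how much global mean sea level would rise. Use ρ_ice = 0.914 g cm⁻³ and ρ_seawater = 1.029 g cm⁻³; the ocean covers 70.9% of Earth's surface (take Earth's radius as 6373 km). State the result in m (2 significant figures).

Selis: 0.86 × 6.27×10^12 m³ × (914/1029) = 4.790×10^12 m³ of water.
Fenund: 0.86 × 2.65×10^4 km³ × (914/1029) = 2.024×10^4 km³ of water.
Norane: 0.86 × 40.8 Gt = 3.509×10^13 kg; dividing by ρ_w = 1.029 g cm⁻³ = 1029 kg m⁻³ gives 3.410×10^10 m³ of water.
Total added water ≈ 2.507×10^13 m³ over 3.62×10^14 m² → Δh = 0.0693 m.

≈ 0.069 m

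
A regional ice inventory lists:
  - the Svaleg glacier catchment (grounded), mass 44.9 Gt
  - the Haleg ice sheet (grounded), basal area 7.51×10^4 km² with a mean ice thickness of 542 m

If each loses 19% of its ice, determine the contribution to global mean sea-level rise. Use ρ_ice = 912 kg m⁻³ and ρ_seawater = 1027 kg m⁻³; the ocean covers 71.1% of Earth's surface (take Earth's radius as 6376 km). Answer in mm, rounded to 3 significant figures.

≈ 18.9 mm

Svaleg: 0.19 × 44.9 Gt = 8.531×10^12 kg; dividing by ρ_w = 1027 kg m⁻³ gives 8.307×10^9 m³ of water.
Haleg: ice volume = 7.51×10^4 km² × 542 m = 4.070×10^4 km³; 0.19 × 4.070×10^4 × (912/1027) = 6868 km³ of water.
Total added water ≈ 6.876×10^12 m³ over 3.63×10^14 m² → Δh = 0.0189 m = 18.9 mm.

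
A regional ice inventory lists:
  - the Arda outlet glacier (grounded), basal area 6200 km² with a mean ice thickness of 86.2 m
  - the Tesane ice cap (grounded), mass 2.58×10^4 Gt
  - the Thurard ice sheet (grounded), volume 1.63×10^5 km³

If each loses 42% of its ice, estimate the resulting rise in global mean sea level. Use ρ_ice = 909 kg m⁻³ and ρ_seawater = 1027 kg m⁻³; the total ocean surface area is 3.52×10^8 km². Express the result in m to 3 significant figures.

≈ 0.203 m

Arda: ice volume = 6200 km² × 86.2 m = 534.4 km³; 0.42 × 534.4 × (909/1027) = 198.7 km³ of water.
Tesane: 0.42 × 2.58×10^4 Gt = 1.084×10^16 kg; dividing by ρ_w = 1027 kg m⁻³ gives 1.055×10^13 m³ of water.
Thurard: 0.42 × 1.63×10^5 km³ × (909/1027) = 6.059×10^4 km³ of water.
Total added water ≈ 7.134×10^13 m³ over 3.52×10^14 m² → Δh = 0.203 m.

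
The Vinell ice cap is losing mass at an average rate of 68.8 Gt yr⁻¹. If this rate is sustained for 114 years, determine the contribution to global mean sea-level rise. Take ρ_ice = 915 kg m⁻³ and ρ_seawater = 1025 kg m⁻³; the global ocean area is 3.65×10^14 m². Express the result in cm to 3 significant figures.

Total mass lost = 68.8 Gt/yr × 114 yr = 7843 Gt = 7.843×10^15 kg.
ρ_w = 1025 kg m⁻³, so water volume = 7.843×10^15 / 1025 = 7.652×10^12 m³.
Δh = 7.652×10^12 / 3.65×10^14 = 0.0210 m = 2.10 cm.

≈ 2.10 cm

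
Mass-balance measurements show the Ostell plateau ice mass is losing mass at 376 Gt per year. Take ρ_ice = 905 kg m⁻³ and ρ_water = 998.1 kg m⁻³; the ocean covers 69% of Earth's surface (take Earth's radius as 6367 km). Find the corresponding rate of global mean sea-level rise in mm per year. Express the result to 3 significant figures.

≈ 1.07 mm/yr

ρ_w = 998.1 kg m⁻³. Annual water volume added = 376 Gt / ρ_w = 3.760×10^14 kg / 998.1 kg m⁻³ = 3.767×10^11 m³.
Δh per year = 3.767×10^11 / 3.52×10^14 = 1.07×10^-3 m = 1.07 mm.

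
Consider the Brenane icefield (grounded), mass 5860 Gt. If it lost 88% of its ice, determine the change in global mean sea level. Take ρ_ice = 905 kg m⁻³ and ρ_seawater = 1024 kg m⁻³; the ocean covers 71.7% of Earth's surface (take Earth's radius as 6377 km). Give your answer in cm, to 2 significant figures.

Brenane: 0.88 × 5860 Gt = 5.157×10^15 kg; dividing by ρ_w = 1024 kg m⁻³ gives 5.036×10^12 m³ of water.
Spread over 3.66×10^14 m² of ocean, Δh = 5.036×10^12 / 3.66×10^14 = 0.0137 m = 1.4 cm.

≈ 1.4 cm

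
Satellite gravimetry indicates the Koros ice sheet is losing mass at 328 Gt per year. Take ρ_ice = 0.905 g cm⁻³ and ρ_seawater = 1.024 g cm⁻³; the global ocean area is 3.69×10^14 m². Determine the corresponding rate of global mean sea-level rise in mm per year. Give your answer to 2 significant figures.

≈ 0.87 mm/yr

ρ_w = 1.024 g cm⁻³ = 1024 kg m⁻³. Annual water volume added = 328 Gt / ρ_w = 3.280×10^14 kg / 1024 kg m⁻³ = 3.203×10^11 m³.
Δh per year = 3.203×10^11 / 3.69×10^14 = 8.68×10^-4 m = 0.87 mm.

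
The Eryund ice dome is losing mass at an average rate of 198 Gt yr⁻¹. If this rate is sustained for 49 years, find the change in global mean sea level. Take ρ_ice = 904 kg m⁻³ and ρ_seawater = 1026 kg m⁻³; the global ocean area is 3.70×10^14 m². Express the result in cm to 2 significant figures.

≈ 2.6 cm

Total mass lost = 198 Gt/yr × 49 yr = 9702 Gt = 9.702×10^15 kg.
ρ_w = 1026 kg m⁻³, so water volume = 9.702×10^15 / 1026 = 9.456×10^12 m³.
Δh = 9.456×10^12 / 3.70×10^14 = 0.0256 m = 2.6 cm.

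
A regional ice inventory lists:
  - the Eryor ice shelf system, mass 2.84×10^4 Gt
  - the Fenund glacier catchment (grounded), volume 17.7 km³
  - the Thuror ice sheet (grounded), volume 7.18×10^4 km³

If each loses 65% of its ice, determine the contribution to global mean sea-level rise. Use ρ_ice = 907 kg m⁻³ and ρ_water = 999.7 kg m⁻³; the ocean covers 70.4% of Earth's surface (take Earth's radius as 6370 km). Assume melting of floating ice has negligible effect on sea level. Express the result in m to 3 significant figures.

The Eryor ice shelf system is floating and already displaces its own weight of water, so its melt adds essentially nothing to sea level.
Fenund: 0.65 × 17.7 km³ × (907/999.7) = 10.44 km³ of water.
Thuror: 0.65 × 7.18×10^4 km³ × (907/999.7) = 4.234×10^4 km³ of water.
Total added water ≈ 4.235×10^13 m³ over 3.59×10^14 m² → Δh = 0.118 m.

≈ 0.118 m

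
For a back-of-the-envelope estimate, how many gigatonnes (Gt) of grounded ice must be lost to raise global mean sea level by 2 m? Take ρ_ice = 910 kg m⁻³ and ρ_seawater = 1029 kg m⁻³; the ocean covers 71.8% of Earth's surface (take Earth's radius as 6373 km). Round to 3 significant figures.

Required water volume = Δh × A = 2 m × 3.66×10^14 m² = 7.329×10^14 m³.
ρ_w = 1029 kg m⁻³, so the mass of water = 7.329×10^14 m³ × 1029 kg m⁻³ = 7.542×10^17 kg = 7.54×10^5 Gt (and the same mass of ice, by conservation).

≈ 7.54×10^5 Gt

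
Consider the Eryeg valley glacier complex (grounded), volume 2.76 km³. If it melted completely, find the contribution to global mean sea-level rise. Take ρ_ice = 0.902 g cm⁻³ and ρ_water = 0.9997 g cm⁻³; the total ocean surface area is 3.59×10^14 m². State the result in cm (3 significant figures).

Eryeg: 2.76 km³ × (902/999.7) = 2.490 km³ of water.
Spread over 3.59×10^14 m² of ocean, Δh = 2.490×10^9 / 3.59×10^14 = 6.94×10^-6 m = 6.94×10^-4 cm.

≈ 6.94×10^-4 cm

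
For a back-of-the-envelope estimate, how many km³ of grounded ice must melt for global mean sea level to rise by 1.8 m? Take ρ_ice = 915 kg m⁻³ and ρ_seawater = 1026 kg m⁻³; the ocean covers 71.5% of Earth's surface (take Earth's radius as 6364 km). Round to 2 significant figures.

Required water volume = Δh × A = 1.8 m × 3.64×10^14 m² = 6.550×10^14 m³ = 6.550×10^5 km³.
Ice volume = water volume × ρ_w/ρ_ice = 6.550×10^5 × 1026/915 = 7.3×10^5 km³.

≈ 7.3×10^5 km³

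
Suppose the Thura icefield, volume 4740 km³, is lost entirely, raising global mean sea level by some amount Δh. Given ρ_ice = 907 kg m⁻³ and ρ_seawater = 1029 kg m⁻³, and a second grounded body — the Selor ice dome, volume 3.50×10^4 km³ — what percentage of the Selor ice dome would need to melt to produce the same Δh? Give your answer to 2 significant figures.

≈ 14 %

Equal sea-level rise means equal mass of meltwater, i.e. equal mass of ice lost.
Ice mass of Thura: 4.299×10^15 kg; ice mass of Selor: 3.174×10^16 kg.
Fraction required = 4.299×10^15 / 3.174×10^16 = 0.135 → 14 %.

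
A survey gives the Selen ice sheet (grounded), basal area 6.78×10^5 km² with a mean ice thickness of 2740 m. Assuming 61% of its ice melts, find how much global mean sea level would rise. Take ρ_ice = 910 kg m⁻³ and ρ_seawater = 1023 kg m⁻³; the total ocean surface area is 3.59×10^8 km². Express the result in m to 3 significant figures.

≈ 2.81 m

Selen: ice volume = 6.78×10^5 km² × 2740 m = 1.858×10^6 km³; 0.61 × 1.858×10^6 × (910/1023) = 1.008×10^6 km³ of water.
Spread over 3.59×10^14 m² of ocean, Δh = 1.008×10^15 / 3.59×10^14 = 2.81 m.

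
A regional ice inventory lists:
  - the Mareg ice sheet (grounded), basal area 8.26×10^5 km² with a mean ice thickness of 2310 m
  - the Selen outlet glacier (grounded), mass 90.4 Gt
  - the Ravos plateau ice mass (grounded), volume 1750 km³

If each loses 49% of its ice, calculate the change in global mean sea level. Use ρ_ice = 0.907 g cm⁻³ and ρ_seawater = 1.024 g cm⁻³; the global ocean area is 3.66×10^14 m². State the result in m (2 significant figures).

≈ 2.3 m

Mareg: ice volume = 8.26×10^5 km² × 2310 m = 1.908×10^6 km³; 0.49 × 1.908×10^6 × (907/1024) = 8.281×10^5 km³ of water.
Selen: 0.49 × 90.4 Gt = 4.430×10^13 kg; dividing by ρ_w = 1.024 g cm⁻³ = 1024 kg m⁻³ gives 4.326×10^10 m³ of water.
Ravos: 0.49 × 1750 km³ × (907/1024) = 759.5 km³ of water.
Total added water ≈ 8.289×10^14 m³ over 3.66×10^14 m² → Δh = 2.26 m.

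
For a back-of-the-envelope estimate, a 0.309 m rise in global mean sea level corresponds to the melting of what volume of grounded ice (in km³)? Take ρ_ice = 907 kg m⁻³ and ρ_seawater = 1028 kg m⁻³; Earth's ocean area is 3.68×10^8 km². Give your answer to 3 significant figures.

≈ 1.29×10^5 km³

Required water volume = Δh × A = 0.309 m × 3.68×10^14 m² = 1.137×10^14 m³ = 1.137×10^5 km³.
Ice volume = water volume × ρ_w/ρ_ice = 1.137×10^5 × 1028/907 = 1.29×10^5 km³.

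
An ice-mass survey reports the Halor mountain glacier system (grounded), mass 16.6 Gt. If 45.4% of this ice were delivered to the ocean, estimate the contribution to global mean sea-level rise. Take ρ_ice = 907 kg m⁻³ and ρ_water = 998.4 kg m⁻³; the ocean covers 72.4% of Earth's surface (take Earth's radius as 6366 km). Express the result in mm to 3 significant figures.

≈ 0.0205 mm

Halor: 0.454 × 16.6 Gt = 7.536×10^12 kg; dividing by ρ_w = 998.4 kg m⁻³ gives 7.548×10^9 m³ of water.
Spread over 3.69×10^14 m² of ocean, Δh = 7.548×10^9 / 3.69×10^14 = 2.05×10^-5 m = 0.0205 mm.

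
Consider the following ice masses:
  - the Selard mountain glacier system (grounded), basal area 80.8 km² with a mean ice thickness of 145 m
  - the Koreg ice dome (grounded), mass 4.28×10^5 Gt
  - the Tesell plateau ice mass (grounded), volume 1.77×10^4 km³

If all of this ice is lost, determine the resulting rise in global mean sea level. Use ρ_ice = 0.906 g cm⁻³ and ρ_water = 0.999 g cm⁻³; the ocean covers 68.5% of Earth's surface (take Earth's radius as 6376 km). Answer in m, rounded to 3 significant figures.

Selard: ice volume = 80.8 km² × 145 m = 11.72 km³; 11.72 × (906/999) = 10.63 km³ of water.
Koreg: 4.28×10^5 Gt = 4.280×10^17 kg; dividing by ρ_w = 0.999 g cm⁻³ = 999 kg m⁻³ gives 4.284×10^14 m³ of water.
Tesell: 1.77×10^4 km³ × (906/999) = 1.605×10^4 km³ of water.
Total added water ≈ 4.445×10^14 m³ over 3.50×10^14 m² → Δh = 1.27 m.

≈ 1.27 m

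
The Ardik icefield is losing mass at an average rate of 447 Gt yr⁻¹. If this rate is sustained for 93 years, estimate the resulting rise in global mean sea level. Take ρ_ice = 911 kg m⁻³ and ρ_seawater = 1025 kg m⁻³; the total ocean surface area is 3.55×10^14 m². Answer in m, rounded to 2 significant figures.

Total mass lost = 447 Gt/yr × 93 yr = 4.157×10^4 Gt = 4.157×10^16 kg.
ρ_w = 1025 kg m⁻³, so water volume = 4.157×10^16 / 1025 = 4.056×10^13 m³.
Δh = 4.056×10^13 / 3.55×10^14 = 0.114 m.

≈ 0.11 m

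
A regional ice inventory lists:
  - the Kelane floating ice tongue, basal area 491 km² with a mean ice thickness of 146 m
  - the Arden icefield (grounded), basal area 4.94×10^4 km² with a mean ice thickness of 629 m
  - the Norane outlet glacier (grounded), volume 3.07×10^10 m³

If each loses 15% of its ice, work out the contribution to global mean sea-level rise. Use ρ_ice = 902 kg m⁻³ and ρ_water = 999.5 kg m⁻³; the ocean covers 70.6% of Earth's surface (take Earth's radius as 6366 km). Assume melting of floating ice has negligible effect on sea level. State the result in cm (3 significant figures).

≈ 1.17 cm

The Kelane floating ice tongue is floating and already displaces its own weight of water, so its melt adds essentially nothing to sea level.
Arden: ice volume = 4.94×10^4 km² × 629 m = 3.107×10^4 km³; 0.15 × 3.107×10^4 × (902/999.5) = 4206 km³ of water.
Norane: 0.15 × 3.07×10^10 m³ × (902/999.5) = 4.156×10^9 m³ of water.
Total added water ≈ 4.210×10^12 m³ over 3.60×10^14 m² → Δh = 0.0117 m = 1.17 cm.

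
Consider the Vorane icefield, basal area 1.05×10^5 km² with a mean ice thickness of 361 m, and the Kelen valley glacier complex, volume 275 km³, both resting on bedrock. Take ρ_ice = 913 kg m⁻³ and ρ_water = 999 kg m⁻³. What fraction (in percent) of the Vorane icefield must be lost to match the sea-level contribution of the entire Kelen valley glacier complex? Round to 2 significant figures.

Equal sea-level rise means equal mass of meltwater, i.e. equal mass of ice lost.
Ice mass of Kelen: 2.511×10^14 kg; ice mass of Vorane: 3.461×10^16 kg.
Fraction required = 2.511×10^14 / 3.461×10^16 = 7.25×10^-3 → 0.73 %.

≈ 0.73 %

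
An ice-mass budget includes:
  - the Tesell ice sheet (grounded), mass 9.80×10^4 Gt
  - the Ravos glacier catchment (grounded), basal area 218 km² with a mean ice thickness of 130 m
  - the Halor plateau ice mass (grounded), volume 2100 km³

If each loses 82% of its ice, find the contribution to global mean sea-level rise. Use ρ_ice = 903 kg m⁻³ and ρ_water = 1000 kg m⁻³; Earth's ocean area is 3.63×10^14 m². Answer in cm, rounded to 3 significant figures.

≈ 22.6 cm

Tesell: 0.82 × 9.80×10^4 Gt = 8.036×10^16 kg; dividing by ρ_w = 1000 kg m⁻³ gives 8.036×10^13 m³ of water.
Ravos: ice volume = 218 km² × 130 m = 28.34 km³; 0.82 × 28.34 × (903/1000) = 20.98 km³ of water.
Halor: 0.82 × 2100 km³ × (903/1000) = 1555 km³ of water.
Total added water ≈ 8.194×10^13 m³ over 3.63×10^14 m² → Δh = 0.226 m = 22.6 cm.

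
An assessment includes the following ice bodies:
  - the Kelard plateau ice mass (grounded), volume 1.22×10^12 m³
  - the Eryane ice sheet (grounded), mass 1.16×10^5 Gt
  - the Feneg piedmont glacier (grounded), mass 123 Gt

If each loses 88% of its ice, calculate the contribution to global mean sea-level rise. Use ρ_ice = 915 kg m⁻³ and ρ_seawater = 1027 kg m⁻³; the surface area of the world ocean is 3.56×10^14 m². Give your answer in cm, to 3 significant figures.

Kelard: 0.88 × 1.22×10^12 m³ × (915/1027) = 9.565×10^11 m³ of water.
Eryane: 0.88 × 1.16×10^5 Gt = 1.021×10^17 kg; dividing by ρ_w = 1027 kg m⁻³ gives 9.940×10^13 m³ of water.
Feneg: 0.88 × 123 Gt = 1.082×10^14 kg; dividing by ρ_w = 1027 kg m⁻³ gives 1.054×10^11 m³ of water.
Total added water ≈ 1.005×10^14 m³ over 3.56×10^14 m² → Δh = 0.282 m = 28.2 cm.

≈ 28.2 cm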